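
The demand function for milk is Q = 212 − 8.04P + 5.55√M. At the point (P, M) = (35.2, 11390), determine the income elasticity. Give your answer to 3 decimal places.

At P = 35.2, M = 11390: Q = 521.310.
Holding P constant, ∂Q/∂M = 5.55/(2√M) = 0.0260017.
η_M = (∂Q/∂M)·(M/Q) = 0.0260017 × (11390/521.310) = 0.568.

0.568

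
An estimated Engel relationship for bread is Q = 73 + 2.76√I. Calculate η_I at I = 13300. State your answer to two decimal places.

0.41

At I = 13300: Q = 391.299.
dQ/dI = 2.76/(2√I) = 0.0119661 at this income.
η = (dQ/dI)·(I/Q) = 0.0119661 × (13300/391.299) = 0.41.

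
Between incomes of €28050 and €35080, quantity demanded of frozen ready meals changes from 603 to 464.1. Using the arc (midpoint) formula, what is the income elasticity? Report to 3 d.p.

ΔQ = 464.1 − 603 = -138.9; midpoint Q̄ = (603 + 464.1)/2 = 533.55.
ΔI = 35080 − 28050 = 7030; midpoint Ī = (28050 + 35080)/2 = 31565.
η = (ΔQ/Q̄) ÷ (ΔI/Ī) = (-138.9/533.55) ÷ (7030/31565) = -1.169.

-1.169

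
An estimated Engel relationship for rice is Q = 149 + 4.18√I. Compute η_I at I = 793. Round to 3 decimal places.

0.221

At I = 793: Q = 266.710.
dQ/dI = 4.18/(2√I) = 0.0742181 at this income.
η = (dQ/dI)·(I/Q) = 0.0742181 × (793/266.710) = 0.221.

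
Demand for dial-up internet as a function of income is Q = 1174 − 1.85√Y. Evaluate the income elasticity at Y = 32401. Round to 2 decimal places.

-0.20

At Y = 32401: Q = 840.995.
dQ/dY = -1.85/(2√Y) = -0.00513881 at this income.
η = (dQ/dY)·(Y/Q) = -0.00513881 × (32401/840.995) = -0.20.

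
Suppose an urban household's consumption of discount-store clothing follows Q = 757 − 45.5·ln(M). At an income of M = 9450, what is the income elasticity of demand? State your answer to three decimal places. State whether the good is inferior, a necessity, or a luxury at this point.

At M = 9450: Q = 340.503.
dQ/dM = -45.5/M = -0.00481481 at this income.
η = (dQ/dM)·(M/Q) = -0.00481481 × (9450/340.503) = -0.134.
Since η < 0, the good is an inferior good.

-0.134 (inferior good)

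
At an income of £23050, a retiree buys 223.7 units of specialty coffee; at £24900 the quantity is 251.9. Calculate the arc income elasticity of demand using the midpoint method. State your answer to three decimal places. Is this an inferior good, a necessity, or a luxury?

1.537 (luxury)

ΔQ = 251.9 − 223.7 = 28.2; midpoint Q̄ = (223.7 + 251.9)/2 = 237.8.
ΔI = 24900 − 23050 = 1850; midpoint Ī = (23050 + 24900)/2 = 23975.
η = (ΔQ/Q̄) ÷ (ΔI/Ī) = (28.2/237.8) ÷ (1850/23975) = 1.537.
η > 1 ⇒ luxury.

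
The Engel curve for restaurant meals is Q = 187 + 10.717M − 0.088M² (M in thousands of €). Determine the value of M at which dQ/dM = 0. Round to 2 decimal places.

dQ/dM = 10.717 − 0.176M.
The good is inferior where dQ/dM < 0. Setting dQ/dM = 0 gives M = 10.717 / 0.176 = 60.89.

60.89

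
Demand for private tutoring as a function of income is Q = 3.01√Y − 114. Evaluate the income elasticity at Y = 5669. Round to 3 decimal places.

At Y = 5669: Q = 112.631.
dQ/dY = 3.01/(2√Y) = 0.0199886 at this income.
η = (dQ/dY)·(Y/Q) = 0.0199886 × (5669/112.631) = 1.006.

1.006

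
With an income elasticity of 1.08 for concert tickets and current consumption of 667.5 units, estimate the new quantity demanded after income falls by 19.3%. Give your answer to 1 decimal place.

528.4

%ΔQ ≈ η × %ΔI = 1.08 × (-19.3%) = -20.844%.
New Q ≈ 667.5 × (1 − 0.20844) = 528.4.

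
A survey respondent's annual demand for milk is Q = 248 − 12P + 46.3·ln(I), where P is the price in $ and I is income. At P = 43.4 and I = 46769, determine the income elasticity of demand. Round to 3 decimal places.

0.206

At P = 43.4, I = 46769: Q = 225.063.
Holding P constant, ∂Q/∂I = 46.3/I = 0.000989972.
η_I = (∂Q/∂I)·(I/Q) = 0.000989972 × (46769/225.063) = 0.206.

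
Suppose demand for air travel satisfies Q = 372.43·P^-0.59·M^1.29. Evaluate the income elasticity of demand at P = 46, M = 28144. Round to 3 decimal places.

1.290

For a multiplicative demand Q = A·P^α·M^β, the income elasticity is β everywhere.
Here β = 1.29, so η = 1.290.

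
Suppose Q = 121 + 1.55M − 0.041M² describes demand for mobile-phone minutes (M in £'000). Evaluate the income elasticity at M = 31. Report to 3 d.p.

At M = 31: Q = 129.6490.
dQ/dM = 1.55 − 0.082M = -0.99200.
η = (dQ/dM)·(M/Q) = -0.99200 × (31/129.6490) = -0.237.

-0.237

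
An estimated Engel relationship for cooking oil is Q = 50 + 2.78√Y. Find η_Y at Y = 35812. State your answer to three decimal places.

At Y = 35812: Q = 576.089.
dQ/dY = 2.78/(2√Y) = 0.00734515 at this income.
η = (dQ/dY)·(Y/Q) = 0.00734515 × (35812/576.089) = 0.457.

0.457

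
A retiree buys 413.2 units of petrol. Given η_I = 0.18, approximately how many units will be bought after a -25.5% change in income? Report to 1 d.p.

%ΔQ ≈ η × %ΔI = 0.18 × (-25.5%) = -4.59%.
New Q ≈ 413.2 × (1 − 0.0459) = 394.2.

394.2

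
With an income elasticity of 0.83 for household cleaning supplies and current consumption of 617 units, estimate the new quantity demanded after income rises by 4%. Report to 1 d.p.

637.5

%ΔQ ≈ η × %ΔI = 0.83 × 4% = 3.32%.
New Q ≈ 617 × (1 + 0.0332) = 637.5.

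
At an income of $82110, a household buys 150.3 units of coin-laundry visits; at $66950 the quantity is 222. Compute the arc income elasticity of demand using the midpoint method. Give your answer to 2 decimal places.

ΔQ = 222 − 150.3 = 71.7; midpoint Q̄ = (150.3 + 222)/2 = 186.15.
ΔI = 66950 − 82110 = -15160; midpoint Ī = (82110 + 66950)/2 = 74530.
η = (ΔQ/Q̄) ÷ (ΔI/Ī) = (71.7/186.15) ÷ (-15160/74530) = -1.89.

-1.89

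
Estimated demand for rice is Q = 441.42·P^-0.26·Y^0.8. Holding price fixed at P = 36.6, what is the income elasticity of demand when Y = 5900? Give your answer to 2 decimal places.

For a multiplicative demand Q = A·P^α·Y^β, the income elasticity is β everywhere.
Here β = 0.8, so η = 0.80.

0.80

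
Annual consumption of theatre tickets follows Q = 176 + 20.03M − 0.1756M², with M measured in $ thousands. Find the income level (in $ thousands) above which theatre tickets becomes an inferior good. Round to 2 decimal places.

dQ/dM = 20.03 − 0.3512M.
The good is inferior where dQ/dM < 0. Setting dQ/dM = 0 gives M = 20.03 / 0.3512 = 57.03.

57.03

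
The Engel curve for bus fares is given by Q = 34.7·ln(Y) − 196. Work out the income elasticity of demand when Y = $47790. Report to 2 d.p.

At Y = 47790: Q = 177.878.
dQ/dY = 34.7/Y = 0.000726093 at this income.
η = (dQ/dY)·(Y/Q) = 0.000726093 × (47790/177.878) = 0.20.

0.20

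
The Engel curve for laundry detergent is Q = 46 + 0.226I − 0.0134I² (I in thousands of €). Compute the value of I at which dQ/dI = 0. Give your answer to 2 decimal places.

dQ/dI = 0.226 − 0.0268I.
The good is inferior where dQ/dI < 0. Setting dQ/dI = 0 gives I = 0.226 / 0.0268 = 8.43.

8.43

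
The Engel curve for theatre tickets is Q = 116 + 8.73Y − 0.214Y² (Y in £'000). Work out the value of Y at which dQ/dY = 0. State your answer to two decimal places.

20.40

dQ/dY = 8.73 − 0.428Y.
The good is inferior where dQ/dY < 0. Setting dQ/dY = 0 gives Y = 8.73 / 0.428 = 20.40.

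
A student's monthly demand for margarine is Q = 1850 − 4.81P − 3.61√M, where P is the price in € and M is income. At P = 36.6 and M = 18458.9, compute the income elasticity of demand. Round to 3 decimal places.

At P = 36.6, M = 18458.9: Q = 1183.487.
Holding P constant, ∂Q/∂M = -3.61/(2√M) = -0.0132854.
η_M = (∂Q/∂M)·(M/Q) = -0.0132854 × (18458.9/1183.487) = -0.207.

-0.207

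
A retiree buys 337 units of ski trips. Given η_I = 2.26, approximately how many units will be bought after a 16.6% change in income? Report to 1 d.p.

%ΔQ ≈ η × %ΔI = 2.26 × 16.6% = 37.516%.
New Q ≈ 337 × (1 + 0.37516) = 463.4.

463.4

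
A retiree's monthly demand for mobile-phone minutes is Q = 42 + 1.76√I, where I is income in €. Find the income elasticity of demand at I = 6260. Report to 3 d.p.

At I = 6260: Q = 181.251.
dQ/dI = 1.76/(2√I) = 0.0111223 at this income.
η = (dQ/dI)·(I/Q) = 0.0111223 × (6260/181.251) = 0.384.

0.384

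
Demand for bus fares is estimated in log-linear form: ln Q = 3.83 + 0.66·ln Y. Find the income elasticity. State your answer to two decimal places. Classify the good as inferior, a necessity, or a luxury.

In a log-linear demand, the coefficient on ln Y is the income elasticity.
So η = 0.66.
0 < η < 1 ⇒ necessity.

0.66 (necessity)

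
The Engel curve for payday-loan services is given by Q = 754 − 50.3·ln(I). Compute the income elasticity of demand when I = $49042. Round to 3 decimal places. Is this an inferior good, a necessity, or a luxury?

-0.239 (inferior good)

At I = 49042: Q = 210.738.
dQ/dI = -50.3/I = -0.00102565 at this income.
η = (dQ/dI)·(I/Q) = -0.00102565 × (49042/210.738) = -0.239.
Since η < 0, the good is an inferior good.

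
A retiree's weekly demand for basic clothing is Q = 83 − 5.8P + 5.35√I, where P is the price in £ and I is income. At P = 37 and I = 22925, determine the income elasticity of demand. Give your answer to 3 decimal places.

At P = 37, I = 22925: Q = 678.444.
Holding P constant, ∂Q/∂I = 5.35/(2√I) = 0.0176673.
η_I = (∂Q/∂I)·(I/Q) = 0.0176673 × (22925/678.444) = 0.597.

0.597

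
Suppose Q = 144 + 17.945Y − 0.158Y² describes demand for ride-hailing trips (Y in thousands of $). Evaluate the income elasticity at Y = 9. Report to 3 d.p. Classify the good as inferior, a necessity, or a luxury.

At Y = 9: Q = 292.7070.
dQ/dY = 17.945 − 0.316Y = 15.10100.
η = (dQ/dY)·(Y/Q) = 15.10100 × (9/292.7070) = 0.464.
0 < η < 1 ⇒ necessity.

0.464 (necessity)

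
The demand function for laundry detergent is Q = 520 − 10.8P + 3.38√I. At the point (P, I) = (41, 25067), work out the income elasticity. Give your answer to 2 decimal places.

At P = 41, I = 25067: Q = 612.341.
Holding P constant, ∂Q/∂I = 3.38/(2√I) = 0.0106742.
η_I = (∂Q/∂I)·(I/Q) = 0.0106742 × (25067/612.341) = 0.44.

0.44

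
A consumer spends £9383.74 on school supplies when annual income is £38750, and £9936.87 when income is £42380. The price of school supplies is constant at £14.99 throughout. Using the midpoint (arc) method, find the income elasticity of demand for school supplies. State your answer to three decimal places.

With a constant price, Q₁ = 9383.74/14.99 = 626.000 and Q₂ = 9936.87/14.99 = 662.900 (equivalently, work directly with expenditure since P cancels).
Midpoint %ΔQ = (9936.87 − 9383.74)/9660.31 = 0.05726; midpoint %ΔI = (42380 − 38750)/40565 = 0.08949.
η = 0.05726 / 0.08949 = 0.640.

0.640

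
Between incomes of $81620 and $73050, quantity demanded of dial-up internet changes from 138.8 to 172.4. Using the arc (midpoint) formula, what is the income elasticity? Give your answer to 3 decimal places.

ΔQ = 172.4 − 138.8 = 33.6; midpoint Q̄ = (138.8 + 172.4)/2 = 155.6.
ΔI = 73050 − 81620 = -8570; midpoint Ī = (81620 + 73050)/2 = 77335.
η = (ΔQ/Q̄) ÷ (ΔI/Ī) = (33.6/155.6) ÷ (-8570/77335) = -1.949.

-1.949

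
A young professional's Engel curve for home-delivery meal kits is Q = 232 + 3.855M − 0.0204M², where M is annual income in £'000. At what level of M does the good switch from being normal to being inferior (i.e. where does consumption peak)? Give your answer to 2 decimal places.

94.49

dQ/dM = 3.855 − 0.0408M.
The good is inferior where dQ/dM < 0. Setting dQ/dM = 0 gives M = 3.855 / 0.0408 = 94.49.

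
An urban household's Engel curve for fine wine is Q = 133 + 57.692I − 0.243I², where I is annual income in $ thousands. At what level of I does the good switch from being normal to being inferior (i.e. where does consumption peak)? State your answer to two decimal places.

118.71

dQ/dI = 57.692 − 0.486I.
The good is inferior where dQ/dI < 0. Setting dQ/dI = 0 gives I = 57.692 / 0.486 = 118.71.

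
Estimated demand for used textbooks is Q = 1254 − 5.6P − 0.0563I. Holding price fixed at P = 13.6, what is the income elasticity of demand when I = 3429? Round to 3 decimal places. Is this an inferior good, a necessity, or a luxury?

-0.196 (inferior good)

At P = 13.6, I = 3429: Q = 984.787.
Holding P constant, ∂Q/∂I = −0.0563.
η_I = (∂Q/∂I)·(I/Q) = -0.0563 × (3429/984.787) = -0.196.
Since η < 0, this is an inferior good.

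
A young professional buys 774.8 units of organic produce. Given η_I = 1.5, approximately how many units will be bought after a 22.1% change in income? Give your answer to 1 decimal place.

1031.6

%ΔQ ≈ η × %ΔI = 1.5 × 22.1% = 33.15%.
New Q ≈ 774.8 × (1 + 0.3315) = 1031.6.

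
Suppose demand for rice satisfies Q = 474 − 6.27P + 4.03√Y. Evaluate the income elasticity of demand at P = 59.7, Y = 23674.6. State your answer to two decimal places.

0.43

At P = 59.7, Y = 23674.6: Q = 719.759.
Holding P constant, ∂Q/∂Y = 4.03/(2√Y) = 0.0130959.
η_Y = (∂Q/∂Y)·(Y/Q) = 0.0130959 × (23674.6/719.759) = 0.43.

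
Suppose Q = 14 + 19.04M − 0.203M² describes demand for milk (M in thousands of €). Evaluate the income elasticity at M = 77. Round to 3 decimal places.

At M = 77: Q = 276.4930.
dQ/dM = 19.04 − 0.406M = -12.22200.
η = (dQ/dM)·(M/Q) = -12.22200 × (77/276.4930) = -3.404.

-3.404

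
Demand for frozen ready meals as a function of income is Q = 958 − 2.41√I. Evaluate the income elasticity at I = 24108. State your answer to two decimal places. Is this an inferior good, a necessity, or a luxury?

At I = 24108: Q = 583.805.
dQ/dI = -2.41/(2√I) = -0.0077608 at this income.
η = (dQ/dI)·(I/Q) = -0.0077608 × (24108/583.805) = -0.32.
Since η < 0, the good is an inferior good.

-0.32 (inferior good)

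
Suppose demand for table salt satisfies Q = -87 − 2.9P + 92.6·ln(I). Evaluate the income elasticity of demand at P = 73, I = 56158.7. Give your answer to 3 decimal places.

0.130

At P = 73, I = 56158.7: Q = 713.968.
Holding P constant, ∂Q/∂I = 92.6/I = 0.0016489.
η_I = (∂Q/∂I)·(I/Q) = 0.0016489 × (56158.7/713.968) = 0.130.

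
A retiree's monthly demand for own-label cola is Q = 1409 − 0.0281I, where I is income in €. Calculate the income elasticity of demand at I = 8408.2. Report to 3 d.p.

-0.201

At I = 8408.2: Q = 1172.730.
dQ/dI = −0.0281.
η = (dQ/dI)·(I/Q) = -0.0281 × (8408.2/1172.730) = -0.201.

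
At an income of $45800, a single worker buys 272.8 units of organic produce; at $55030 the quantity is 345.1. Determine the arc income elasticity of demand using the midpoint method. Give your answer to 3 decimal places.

1.278

ΔQ = 345.1 − 272.8 = 72.3; midpoint Q̄ = (272.8 + 345.1)/2 = 308.95.
ΔI = 55030 − 45800 = 9230; midpoint Ī = (45800 + 55030)/2 = 50415.
η = (ΔQ/Q̄) ÷ (ΔI/Ī) = (72.3/308.95) ÷ (9230/50415) = 1.278.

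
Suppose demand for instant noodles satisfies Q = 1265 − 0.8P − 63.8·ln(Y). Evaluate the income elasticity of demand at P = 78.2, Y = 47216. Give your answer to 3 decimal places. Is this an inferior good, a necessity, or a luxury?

-0.124 (inferior good)

At P = 78.2, Y = 47216: Q = 515.793.
Holding P constant, ∂Q/∂Y = -63.8/Y = -0.00135124.
η_Y = (∂Q/∂Y)·(Y/Q) = -0.00135124 × (47216/515.793) = -0.124.
Since η < 0, this is an inferior good.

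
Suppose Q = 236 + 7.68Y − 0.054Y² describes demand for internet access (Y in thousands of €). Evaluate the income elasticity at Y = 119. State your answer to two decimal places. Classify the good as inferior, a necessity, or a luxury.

At Y = 119: Q = 385.2260.
dQ/dY = 7.68 − 0.108Y = -5.17200.
η = (dQ/dY)·(Y/Q) = -5.17200 × (119/385.2260) = -1.60.
η < 0 ⇒ inferior good.

-1.60 (inferior good)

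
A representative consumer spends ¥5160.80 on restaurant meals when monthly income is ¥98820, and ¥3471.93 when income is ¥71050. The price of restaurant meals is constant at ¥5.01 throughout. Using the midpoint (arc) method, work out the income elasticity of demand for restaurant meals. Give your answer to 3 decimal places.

1.197

With a constant price, Q₁ = 5160.80/5.01 = 1030.100 and Q₂ = 3471.93/5.01 = 693.000 (equivalently, work directly with expenditure since P cancels).
Midpoint %ΔQ = (3471.93 − 5160.80)/4316.37 = -0.39127; midpoint %ΔI = (71050 − 98820)/84935 = -0.32696.
η = -0.39127 / -0.32696 = 1.197.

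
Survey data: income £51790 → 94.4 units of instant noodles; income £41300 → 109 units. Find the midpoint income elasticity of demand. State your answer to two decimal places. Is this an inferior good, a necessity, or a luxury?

ΔQ = 109 − 94.4 = 14.6; midpoint Q̄ = (94.4 + 109)/2 = 101.7.
ΔI = 41300 − 51790 = -10490; midpoint Ī = (51790 + 41300)/2 = 46545.
η = (ΔQ/Q̄) ÷ (ΔI/Ī) = (14.6/101.7) ÷ (-10490/46545) = -0.64.
η < 0 ⇒ inferior good.

-0.64 (inferior good)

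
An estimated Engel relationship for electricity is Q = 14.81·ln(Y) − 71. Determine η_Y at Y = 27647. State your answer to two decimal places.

At Y = 27647: Q = 80.466.
dQ/dY = 14.81/Y = 0.000535682 at this income.
η = (dQ/dY)·(Y/Q) = 0.000535682 × (27647/80.466) = 0.18.

0.18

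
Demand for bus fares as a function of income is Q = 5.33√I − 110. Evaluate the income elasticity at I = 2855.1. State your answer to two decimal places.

0.81

At I = 2855.1: Q = 174.799.
dQ/dI = 5.33/(2√I) = 0.0498754 at this income.
η = (dQ/dI)·(I/Q) = 0.0498754 × (2855.1/174.799) = 0.81.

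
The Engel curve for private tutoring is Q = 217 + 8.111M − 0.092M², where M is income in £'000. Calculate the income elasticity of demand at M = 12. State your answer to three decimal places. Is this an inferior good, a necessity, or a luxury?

At M = 12: Q = 301.0840.
dQ/dM = 8.111 − 0.184M = 5.90300.
η = (dQ/dM)·(M/Q) = 5.90300 × (12/301.0840) = 0.235.
0 < η < 1 ⇒ necessity.

0.235 (necessity)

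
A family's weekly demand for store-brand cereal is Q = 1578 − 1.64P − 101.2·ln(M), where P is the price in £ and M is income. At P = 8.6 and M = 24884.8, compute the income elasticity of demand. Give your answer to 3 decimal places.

-0.188

At P = 8.6, M = 24884.8: Q = 539.548.
Holding P constant, ∂Q/∂M = -101.2/M = -0.00406674.
η_M = (∂Q/∂M)·(M/Q) = -0.00406674 × (24884.8/539.548) = -0.188.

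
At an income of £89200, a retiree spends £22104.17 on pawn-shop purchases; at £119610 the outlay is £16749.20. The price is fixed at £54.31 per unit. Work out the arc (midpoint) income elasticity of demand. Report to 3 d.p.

-0.946

With a constant price, Q₁ = 22104.17/54.31 = 407.000 and Q₂ = 16749.20/54.31 = 308.400 (equivalently, work directly with expenditure since P cancels).
Midpoint %ΔQ = (16749.20 − 22104.17)/19426.68 = -0.27565; midpoint %ΔI = (119610 − 89200)/104405 = 0.29127.
η = -0.27565 / 0.29127 = -0.946.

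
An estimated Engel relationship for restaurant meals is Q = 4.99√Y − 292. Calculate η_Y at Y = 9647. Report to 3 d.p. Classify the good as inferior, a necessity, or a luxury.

1.237 (luxury)

At Y = 9647: Q = 198.114.
dQ/dY = 4.99/(2√Y) = 0.0254024 at this income.
η = (dQ/dY)·(Y/Q) = 0.0254024 × (9647/198.114) = 1.237.
Since η > 1, the good is a luxury.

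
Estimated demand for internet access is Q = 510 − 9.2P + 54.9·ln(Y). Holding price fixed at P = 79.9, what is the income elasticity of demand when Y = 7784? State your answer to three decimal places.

At P = 79.9, Y = 7784: Q = 266.814.
Holding P constant, ∂Q/∂Y = 54.9/Y = 0.00705293.
η_Y = (∂Q/∂Y)·(Y/Q) = 0.00705293 × (7784/266.814) = 0.206.

0.206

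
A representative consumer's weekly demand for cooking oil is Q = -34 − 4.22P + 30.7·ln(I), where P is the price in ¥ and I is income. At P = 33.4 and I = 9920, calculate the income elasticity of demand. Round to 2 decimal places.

At P = 33.4, I = 9920: Q = 107.563.
Holding P constant, ∂Q/∂I = 30.7/I = 0.00309476.
η_I = (∂Q/∂I)·(I/Q) = 0.00309476 × (9920/107.563) = 0.29.

0.29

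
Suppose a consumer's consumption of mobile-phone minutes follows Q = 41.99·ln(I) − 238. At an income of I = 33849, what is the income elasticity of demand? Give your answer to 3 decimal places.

At I = 33849: Q = 199.942.
dQ/dI = 41.99/I = 0.00124051 at this income.
η = (dQ/dI)·(I/Q) = 0.00124051 × (33849/199.942) = 0.210.

0.210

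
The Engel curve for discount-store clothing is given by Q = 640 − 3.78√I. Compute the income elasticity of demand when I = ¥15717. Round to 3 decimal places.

At I = 15717: Q = 166.111.
dQ/dI = -3.78/(2√I) = -0.0150757 at this income.
η = (dQ/dI)·(I/Q) = -0.0150757 × (15717/166.111) = -1.426.

-1.426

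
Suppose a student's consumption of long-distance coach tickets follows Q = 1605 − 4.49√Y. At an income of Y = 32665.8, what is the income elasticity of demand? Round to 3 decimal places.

At Y = 32665.8: Q = 793.492.
dQ/dY = -4.49/(2√Y) = -0.0124214 at this income.
η = (dQ/dY)·(Y/Q) = -0.0124214 × (32665.8/793.492) = -0.511.

-0.511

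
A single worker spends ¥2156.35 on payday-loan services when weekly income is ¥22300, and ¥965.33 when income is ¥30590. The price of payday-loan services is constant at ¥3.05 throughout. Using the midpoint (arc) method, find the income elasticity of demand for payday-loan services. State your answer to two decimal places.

With a constant price, Q₁ = 2156.35/3.05 = 707.000 and Q₂ = 965.33/3.05 = 316.502 (equivalently, work directly with expenditure since P cancels).
Midpoint %ΔQ = (965.33 − 2156.35)/1560.84 = -0.76306; midpoint %ΔI = (30590 − 22300)/26445 = 0.31348.
η = -0.76306 / 0.31348 = -2.43.

-2.43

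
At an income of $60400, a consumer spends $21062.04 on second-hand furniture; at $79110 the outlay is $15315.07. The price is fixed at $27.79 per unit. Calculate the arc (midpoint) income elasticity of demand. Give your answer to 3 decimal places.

-1.178

With a constant price, Q₁ = 21062.04/27.79 = 757.900 and Q₂ = 15315.07/27.79 = 551.100 (equivalently, work directly with expenditure since P cancels).
Midpoint %ΔQ = (15315.07 − 21062.04)/18188.56 = -0.31597; midpoint %ΔI = (79110 − 60400)/69755 = 0.26822.
η = -0.31597 / 0.26822 = -1.178.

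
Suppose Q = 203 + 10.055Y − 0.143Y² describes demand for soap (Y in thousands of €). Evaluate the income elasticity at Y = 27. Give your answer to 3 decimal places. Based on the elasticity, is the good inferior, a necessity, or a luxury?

At Y = 27: Q = 370.2380.
dQ/dY = 10.055 − 0.286Y = 2.33300.
η = (dQ/dY)·(Y/Q) = 2.33300 × (27/370.2380) = 0.170.
0 < η < 1 ⇒ necessity.

0.170 (necessity)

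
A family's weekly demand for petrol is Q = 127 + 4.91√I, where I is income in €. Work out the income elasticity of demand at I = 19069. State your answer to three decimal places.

At I = 19069: Q = 805.025.
dQ/dI = 4.91/(2√I) = 0.0177782 at this income.
η = (dQ/dI)·(I/Q) = 0.0177782 × (19069/805.025) = 0.421.

0.421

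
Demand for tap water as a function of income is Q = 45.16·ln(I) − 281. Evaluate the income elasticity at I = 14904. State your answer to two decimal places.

0.30

At I = 14904: Q = 152.960.
dQ/dI = 45.16/I = 0.00303006 at this income.
η = (dQ/dI)·(I/Q) = 0.00303006 × (14904/152.960) = 0.30.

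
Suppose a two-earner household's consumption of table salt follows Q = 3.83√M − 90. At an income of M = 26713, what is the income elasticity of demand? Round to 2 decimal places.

0.58

At M = 26713: Q = 535.979.
dQ/dM = 3.83/(2√M) = 0.0117168 at this income.
η = (dQ/dM)·(M/Q) = 0.0117168 × (26713/535.979) = 0.58.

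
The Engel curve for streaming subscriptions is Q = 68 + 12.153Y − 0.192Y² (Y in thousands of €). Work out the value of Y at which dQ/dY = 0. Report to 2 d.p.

31.65

dQ/dY = 12.153 − 0.384Y.
The good is inferior where dQ/dY < 0. Setting dQ/dY = 0 gives Y = 12.153 / 0.384 = 31.65.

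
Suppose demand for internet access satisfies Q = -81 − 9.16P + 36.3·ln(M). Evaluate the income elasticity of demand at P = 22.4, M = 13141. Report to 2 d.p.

At P = 22.4, M = 13141: Q = 58.067.
Holding P constant, ∂Q/∂M = 36.3/M = 0.00276235.
η_M = (∂Q/∂M)·(M/Q) = 0.00276235 × (13141/58.067) = 0.63.

0.63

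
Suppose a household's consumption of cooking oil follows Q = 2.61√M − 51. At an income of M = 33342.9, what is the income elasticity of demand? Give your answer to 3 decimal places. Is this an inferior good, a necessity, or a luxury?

At M = 33342.9: Q = 425.587.
dQ/dM = 2.61/(2√M) = 0.00714675 at this income.
η = (dQ/dM)·(M/Q) = 0.00714675 × (33342.9/425.587) = 0.560.
Since 0 < η < 1, the good is a necessity.

0.560 (necessity)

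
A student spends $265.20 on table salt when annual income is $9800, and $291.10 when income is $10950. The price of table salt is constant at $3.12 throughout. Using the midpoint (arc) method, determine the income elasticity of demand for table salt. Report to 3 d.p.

With a constant price, Q₁ = 265.20/3.12 = 85.000 and Q₂ = 291.10/3.12 = 93.301 (equivalently, work directly with expenditure since P cancels).
Midpoint %ΔQ = (291.10 − 265.20)/278.15 = 0.09312; midpoint %ΔI = (10950 − 9800)/10375 = 0.11084.
η = 0.09312 / 0.11084 = 0.840.

0.840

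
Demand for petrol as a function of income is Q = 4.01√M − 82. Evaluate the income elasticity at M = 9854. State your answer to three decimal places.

0.630

At M = 9854: Q = 316.062.
dQ/dM = 4.01/(2√M) = 0.020198 at this income.
η = (dQ/dM)·(M/Q) = 0.020198 × (9854/316.062) = 0.630.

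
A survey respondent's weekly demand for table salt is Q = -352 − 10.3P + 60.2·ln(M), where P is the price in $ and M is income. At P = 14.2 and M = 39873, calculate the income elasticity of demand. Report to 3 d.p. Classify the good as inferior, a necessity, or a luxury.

At P = 14.2, M = 39873: Q = 139.466.
Holding P constant, ∂Q/∂M = 60.2/M = 0.00150979.
η_M = (∂Q/∂M)·(M/Q) = 0.00150979 × (39873/139.466) = 0.432.
Since 0 < η < 1, this is a necessity.

0.432 (necessity)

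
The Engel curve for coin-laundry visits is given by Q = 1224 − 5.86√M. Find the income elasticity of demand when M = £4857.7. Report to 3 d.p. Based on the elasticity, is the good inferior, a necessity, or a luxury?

At M = 4857.7: Q = 815.574.
dQ/dM = -5.86/(2√M) = -0.042039 at this income.
η = (dQ/dM)·(M/Q) = -0.042039 × (4857.7/815.574) = -0.250.
Since η < 0, the good is an inferior good.

-0.250 (inferior good)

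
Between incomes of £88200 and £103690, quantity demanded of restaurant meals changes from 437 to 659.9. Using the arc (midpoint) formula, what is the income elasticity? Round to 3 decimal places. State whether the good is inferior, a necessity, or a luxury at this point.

ΔQ = 659.9 − 437 = 222.9; midpoint Q̄ = (437 + 659.9)/2 = 548.45.
ΔI = 103690 − 88200 = 15490; midpoint Ī = (88200 + 103690)/2 = 95945.
η = (ΔQ/Q̄) ÷ (ΔI/Ī) = (222.9/548.45) ÷ (15490/95945) = 2.517.
η > 1 ⇒ luxury.

2.517 (luxury)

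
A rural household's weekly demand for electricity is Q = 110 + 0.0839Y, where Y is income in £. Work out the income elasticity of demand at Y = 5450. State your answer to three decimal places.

At Y = 5450: Q = 567.255.
dQ/dY = 0.0839.
η = (dQ/dY)·(Y/Q) = 0.0839 × (5450/567.255) = 0.806.

0.806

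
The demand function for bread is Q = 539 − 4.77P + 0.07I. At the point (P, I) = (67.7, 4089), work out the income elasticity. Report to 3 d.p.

0.570

At P = 67.7, I = 4089: Q = 502.301.
Holding P constant, ∂Q/∂I = 0.07.
η_I = (∂Q/∂I)·(I/Q) = 0.07 × (4089/502.301) = 0.570.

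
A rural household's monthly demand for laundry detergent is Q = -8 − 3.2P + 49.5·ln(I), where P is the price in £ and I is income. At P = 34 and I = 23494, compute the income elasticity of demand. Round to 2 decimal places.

0.13

At P = 34, I = 23494: Q = 381.393.
Holding P constant, ∂Q/∂I = 49.5/I = 0.00210692.
η_I = (∂Q/∂I)·(I/Q) = 0.00210692 × (23494/381.393) = 0.13.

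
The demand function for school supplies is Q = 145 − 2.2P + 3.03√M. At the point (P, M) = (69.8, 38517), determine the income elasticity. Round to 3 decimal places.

At P = 69.8, M = 38517: Q = 586.100.
Holding P constant, ∂Q/∂M = 3.03/(2√M) = 0.00771945.
η_M = (∂Q/∂M)·(M/Q) = 0.00771945 × (38517/586.100) = 0.507.

0.507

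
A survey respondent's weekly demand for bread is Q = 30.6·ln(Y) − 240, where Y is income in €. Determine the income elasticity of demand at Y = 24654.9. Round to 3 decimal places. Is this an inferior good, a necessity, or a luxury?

At Y = 24654.9: Q = 69.450.
dQ/dY = 30.6/Y = 0.00124113 at this income.
η = (dQ/dY)·(Y/Q) = 0.00124113 × (24654.9/69.450) = 0.441.
Since 0 < η < 1, the good is a necessity.

0.441 (necessity)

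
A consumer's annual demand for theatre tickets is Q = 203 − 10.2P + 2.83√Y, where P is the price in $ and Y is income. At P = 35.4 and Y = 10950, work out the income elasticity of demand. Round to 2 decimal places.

At P = 35.4, Y = 10950: Q = 138.058.
Holding P constant, ∂Q/∂Y = 2.83/(2√Y) = 0.0135223.
η_Y = (∂Q/∂Y)·(Y/Q) = 0.0135223 × (10950/138.058) = 1.07.

1.07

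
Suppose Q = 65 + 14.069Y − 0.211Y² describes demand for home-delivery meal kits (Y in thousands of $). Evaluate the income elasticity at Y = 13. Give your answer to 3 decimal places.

At Y = 13: Q = 212.2380.
dQ/dY = 14.069 − 0.422Y = 8.58300.
η = (dQ/dY)·(Y/Q) = 8.58300 × (13/212.2380) = 0.526.

0.526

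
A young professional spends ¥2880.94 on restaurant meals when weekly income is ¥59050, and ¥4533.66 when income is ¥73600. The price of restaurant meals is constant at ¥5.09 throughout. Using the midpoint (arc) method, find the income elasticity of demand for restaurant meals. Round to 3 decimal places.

2.032

With a constant price, Q₁ = 2880.94/5.09 = 566.000 and Q₂ = 4533.66/5.09 = 890.699 (equivalently, work directly with expenditure since P cancels).
Midpoint %ΔQ = (4533.66 − 2880.94)/3707.30 = 0.44580; midpoint %ΔI = (73600 − 59050)/66325 = 0.21937.
η = 0.44580 / 0.21937 = 2.032.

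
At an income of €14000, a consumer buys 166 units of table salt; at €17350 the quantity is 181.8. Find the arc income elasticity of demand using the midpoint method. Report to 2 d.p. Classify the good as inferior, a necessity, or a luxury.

0.43 (necessity)

ΔQ = 181.8 − 166 = 15.8; midpoint Q̄ = (166 + 181.8)/2 = 173.9.
ΔI = 17350 − 14000 = 3350; midpoint Ī = (14000 + 17350)/2 = 15675.
η = (ΔQ/Q̄) ÷ (ΔI/Ī) = (15.8/173.9) ÷ (3350/15675) = 0.43.
0 < η < 1 ⇒ necessity.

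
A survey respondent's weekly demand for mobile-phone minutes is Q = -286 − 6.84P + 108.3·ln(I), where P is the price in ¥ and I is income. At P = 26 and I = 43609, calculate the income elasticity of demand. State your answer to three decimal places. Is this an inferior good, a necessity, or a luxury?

0.156 (necessity)

At P = 26, I = 43609: Q = 693.131.
Holding P constant, ∂Q/∂I = 108.3/I = 0.00248343.
η_I = (∂Q/∂I)·(I/Q) = 0.00248343 × (43609/693.131) = 0.156.
Since 0 < η < 1, this is a necessity.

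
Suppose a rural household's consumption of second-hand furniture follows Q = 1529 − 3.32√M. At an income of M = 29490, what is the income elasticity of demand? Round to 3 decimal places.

-0.297

At M = 29490: Q = 958.868.
dQ/dM = -3.32/(2√M) = -0.00966653 at this income.
η = (dQ/dM)·(M/Q) = -0.00966653 × (29490/958.868) = -0.297.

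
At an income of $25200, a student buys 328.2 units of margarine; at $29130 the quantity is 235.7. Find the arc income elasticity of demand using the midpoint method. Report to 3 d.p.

-2.268

ΔQ = 235.7 − 328.2 = -92.5; midpoint Q̄ = (328.2 + 235.7)/2 = 281.95.
ΔI = 29130 − 25200 = 3930; midpoint Ī = (25200 + 29130)/2 = 27165.
η = (ΔQ/Q̄) ÷ (ΔI/Ī) = (-92.5/281.95) ÷ (3930/27165) = -2.268.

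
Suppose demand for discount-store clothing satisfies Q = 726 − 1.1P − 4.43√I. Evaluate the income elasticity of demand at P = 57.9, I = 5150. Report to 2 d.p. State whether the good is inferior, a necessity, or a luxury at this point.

-0.46 (inferior good)

At P = 57.9, I = 5150: Q = 344.398.
Holding P constant, ∂Q/∂I = -4.43/(2√I) = -0.0308653.
η_I = (∂Q/∂I)·(I/Q) = -0.0308653 × (5150/344.398) = -0.46.
Since η < 0, this is an inferior good.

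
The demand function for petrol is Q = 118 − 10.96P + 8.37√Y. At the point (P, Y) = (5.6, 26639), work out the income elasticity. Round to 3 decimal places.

At P = 5.6, Y = 26639: Q = 1422.730.
Holding P constant, ∂Q/∂Y = 8.37/(2√Y) = 0.0256411.
η_Y = (∂Q/∂Y)·(Y/Q) = 0.0256411 × (26639/1422.730) = 0.480.

0.480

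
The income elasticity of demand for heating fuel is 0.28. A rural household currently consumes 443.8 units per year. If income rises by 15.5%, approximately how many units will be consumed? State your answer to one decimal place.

%ΔQ ≈ η × %ΔI = 0.28 × 15.5% = 4.34%.
New Q ≈ 443.8 × (1 + 0.0434) = 463.1.

463.1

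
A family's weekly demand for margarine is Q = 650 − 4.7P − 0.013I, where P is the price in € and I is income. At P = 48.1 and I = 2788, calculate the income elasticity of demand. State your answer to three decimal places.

At P = 48.1, I = 2788: Q = 387.686.
Holding P constant, ∂Q/∂I = −0.013.
η_I = (∂Q/∂I)·(I/Q) = -0.013 × (2788/387.686) = -0.093.

-0.093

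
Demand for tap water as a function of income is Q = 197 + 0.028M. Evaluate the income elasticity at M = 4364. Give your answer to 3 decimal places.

At M = 4364: Q = 319.192.
dQ/dM = 0.028.
η = (dQ/dM)·(M/Q) = 0.028 × (4364/319.192) = 0.383.

0.383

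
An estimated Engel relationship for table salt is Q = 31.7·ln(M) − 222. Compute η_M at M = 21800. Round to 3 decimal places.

0.335

At M = 21800: Q = 94.672.
dQ/dM = 31.7/M = 0.00145413 at this income.
η = (dQ/dM)·(M/Q) = 0.00145413 × (21800/94.672) = 0.335.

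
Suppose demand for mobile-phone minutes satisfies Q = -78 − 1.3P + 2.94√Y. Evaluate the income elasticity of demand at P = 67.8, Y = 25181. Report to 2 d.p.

0.78

At P = 67.8, Y = 25181: Q = 300.395.
Holding P constant, ∂Q/∂Y = 2.94/(2√Y) = 0.00926362.
η_Y = (∂Q/∂Y)·(Y/Q) = 0.00926362 × (25181/300.395) = 0.78.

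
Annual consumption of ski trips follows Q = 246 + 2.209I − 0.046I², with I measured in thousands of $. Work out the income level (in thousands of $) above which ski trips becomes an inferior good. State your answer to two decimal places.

24.01

dQ/dI = 2.209 − 0.092I.
The good is inferior where dQ/dI < 0. Setting dQ/dI = 0 gives I = 2.209 / 0.092 = 24.01.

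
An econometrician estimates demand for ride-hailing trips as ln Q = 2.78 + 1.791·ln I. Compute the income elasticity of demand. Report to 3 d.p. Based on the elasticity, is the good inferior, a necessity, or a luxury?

In a log-linear demand, the coefficient on ln I is the income elasticity.
So η = 1.791.
η > 1 ⇒ luxury.

1.791 (luxury)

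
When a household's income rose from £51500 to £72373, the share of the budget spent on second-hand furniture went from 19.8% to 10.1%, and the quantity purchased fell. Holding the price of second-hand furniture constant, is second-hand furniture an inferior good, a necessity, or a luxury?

inferior good

Quantity demanded falls as income rises, so η < 0.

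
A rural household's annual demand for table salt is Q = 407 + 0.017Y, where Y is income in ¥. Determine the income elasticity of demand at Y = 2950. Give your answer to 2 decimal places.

At Y = 2950: Q = 457.150.
dQ/dY = 0.017.
η = (dQ/dY)·(Y/Q) = 0.017 × (2950/457.150) = 0.11.

0.11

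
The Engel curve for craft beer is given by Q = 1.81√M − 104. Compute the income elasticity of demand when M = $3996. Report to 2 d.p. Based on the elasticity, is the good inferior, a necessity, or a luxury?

5.49 (luxury)

At M = 3996: Q = 10.417.
dQ/dM = 1.81/(2√M) = 0.0143165 at this income.
η = (dQ/dM)·(M/Q) = 0.0143165 × (3996/10.417) = 5.49.
Since η > 1, the good is a luxury.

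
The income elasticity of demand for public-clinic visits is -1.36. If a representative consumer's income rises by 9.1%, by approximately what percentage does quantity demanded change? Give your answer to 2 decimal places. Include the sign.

%ΔQ ≈ η × %ΔI = -1.36 × 9.1% = -12.38%.

-12.38%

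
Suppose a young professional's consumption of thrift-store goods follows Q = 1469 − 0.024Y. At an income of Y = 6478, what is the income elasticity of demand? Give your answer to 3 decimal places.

-0.118

At Y = 6478: Q = 1313.528.
dQ/dY = −0.024.
η = (dQ/dY)·(Y/Q) = -0.024 × (6478/1313.528) = -0.118.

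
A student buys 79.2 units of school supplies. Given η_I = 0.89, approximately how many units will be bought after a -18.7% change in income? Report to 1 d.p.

%ΔQ ≈ η × %ΔI = 0.89 × (-18.7%) = -16.643%.
New Q ≈ 79.2 × (1 − 0.16643) = 66.0.

66.0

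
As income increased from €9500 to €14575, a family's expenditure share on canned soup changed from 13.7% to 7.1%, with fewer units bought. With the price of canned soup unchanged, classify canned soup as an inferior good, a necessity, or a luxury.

Quantity demanded falls as income rises, so η < 0.

inferior good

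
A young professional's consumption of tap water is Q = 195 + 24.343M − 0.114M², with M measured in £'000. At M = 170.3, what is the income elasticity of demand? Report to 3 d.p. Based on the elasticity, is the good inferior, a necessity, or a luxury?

-2.385 (inferior good)

At M = 170.3: Q = 1034.3746.
dQ/dM = 24.343 − 0.228M = -14.48540.
η = (dQ/dM)·(M/Q) = -14.48540 × (170.3/1034.3746) = -2.385.
η < 0 ⇒ inferior good.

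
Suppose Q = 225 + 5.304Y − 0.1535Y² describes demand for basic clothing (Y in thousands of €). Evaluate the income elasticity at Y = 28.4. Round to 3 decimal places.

At Y = 28.4: Q = 251.8266.
dQ/dY = 5.304 − 0.307Y = -3.41480.
η = (dQ/dY)·(Y/Q) = -3.41480 × (28.4/251.8266) = -0.385.

-0.385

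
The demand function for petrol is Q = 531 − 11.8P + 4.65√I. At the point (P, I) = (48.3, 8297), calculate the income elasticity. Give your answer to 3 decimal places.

0.551

At P = 48.3, I = 8297: Q = 384.619.
Holding P constant, ∂Q/∂I = 4.65/(2√I) = 0.0255248.
η_I = (∂Q/∂I)·(I/Q) = 0.0255248 × (8297/384.619) = 0.551.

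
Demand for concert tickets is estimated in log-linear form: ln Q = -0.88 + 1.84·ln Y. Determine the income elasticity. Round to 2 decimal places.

In a log-linear demand, the coefficient on ln Y is the income elasticity.
So η = 1.84.

1.84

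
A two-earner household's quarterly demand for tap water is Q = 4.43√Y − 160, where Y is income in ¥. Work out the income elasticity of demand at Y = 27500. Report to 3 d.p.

At Y = 27500: Q = 574.632.
dQ/dY = 4.43/(2√Y) = 0.013357 at this income.
η = (dQ/dY)·(Y/Q) = 0.013357 × (27500/574.632) = 0.639.

0.639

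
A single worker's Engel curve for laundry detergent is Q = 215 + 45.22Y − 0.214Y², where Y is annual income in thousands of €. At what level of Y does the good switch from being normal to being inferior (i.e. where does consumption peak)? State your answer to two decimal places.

105.65

dQ/dY = 45.22 − 0.428Y.
The good is inferior where dQ/dY < 0. Setting dQ/dY = 0 gives Y = 45.22 / 0.428 = 105.65.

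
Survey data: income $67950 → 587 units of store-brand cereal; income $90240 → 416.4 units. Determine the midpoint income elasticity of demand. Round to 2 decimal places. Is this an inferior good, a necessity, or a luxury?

ΔQ = 416.4 − 587 = -170.6; midpoint Q̄ = (587 + 416.4)/2 = 501.7.
ΔI = 90240 − 67950 = 22290; midpoint Ī = (67950 + 90240)/2 = 79095.
η = (ΔQ/Q̄) ÷ (ΔI/Ī) = (-170.6/501.7) ÷ (22290/79095) = -1.21.
η < 0 ⇒ inferior good.

-1.21 (inferior good)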